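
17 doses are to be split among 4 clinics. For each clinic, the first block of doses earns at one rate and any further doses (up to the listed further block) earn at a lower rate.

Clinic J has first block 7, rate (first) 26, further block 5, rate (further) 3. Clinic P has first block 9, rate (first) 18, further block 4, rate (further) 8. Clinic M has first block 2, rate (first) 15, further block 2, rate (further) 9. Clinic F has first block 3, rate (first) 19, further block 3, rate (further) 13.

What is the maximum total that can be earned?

Rank every tier by rate: Clinic J/T1 26 > Clinic F/T1 19 > Clinic P/T1 18 > Clinic M/T1 15 > Clinic F/T2 13 > Clinic M/T2 9 > Clinic P/T2 8 > Clinic J/T2 3.
Clinic J T1 at 26: fill all 7 → 10 left.
Clinic F T1 at 19: fill all 3 → 7 left.
Clinic P T1 at 18: only 7 left, fill 7.
Total = 26×7 + 19×3 + 18×7 = 365.

365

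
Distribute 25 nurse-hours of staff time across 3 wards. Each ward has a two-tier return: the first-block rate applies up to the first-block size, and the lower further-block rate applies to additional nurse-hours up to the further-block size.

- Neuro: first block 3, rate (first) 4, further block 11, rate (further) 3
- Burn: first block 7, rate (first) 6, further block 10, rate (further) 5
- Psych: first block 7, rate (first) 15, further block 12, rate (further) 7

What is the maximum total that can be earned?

225

Rank every tier by rate: Psych/T1 15 > Psych/T2 7 > Burn/T1 6 > Burn/T2 5 > Neuro/T1 4 > Neuro/T2 3.
Psych/T1 (15): +7 — 18 left.
Psych/T2 (7): +12 — 6 left.
6 remain; put them into Burn T1 at 6.
Total = 15×7 + 7×12 + 6×6 = 225.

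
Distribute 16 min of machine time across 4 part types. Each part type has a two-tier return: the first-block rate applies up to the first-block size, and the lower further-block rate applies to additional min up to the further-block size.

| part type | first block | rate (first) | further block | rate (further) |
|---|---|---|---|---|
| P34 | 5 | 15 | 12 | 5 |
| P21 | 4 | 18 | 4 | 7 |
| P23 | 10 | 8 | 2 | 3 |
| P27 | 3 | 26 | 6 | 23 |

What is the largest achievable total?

333

Order all 8 blocks by rate: P27/tier1 26 > P27/tier2 23 > P21/tier1 18 > P34/tier1 15 > P23/tier1 8 > P21/tier2 7 > P34/tier2 5 > P23/tier2 3.
Fill P27 tier1 block (3 at 26) → 13 left.
P27/tier2 (23): +6 → 7 left.
P21/tier1 (18): +4 → 3 left.
3 remain; put them into P34 tier1 at 15.
Total = 26×3 + 23×6 + 18×4 + 15×3 = 333.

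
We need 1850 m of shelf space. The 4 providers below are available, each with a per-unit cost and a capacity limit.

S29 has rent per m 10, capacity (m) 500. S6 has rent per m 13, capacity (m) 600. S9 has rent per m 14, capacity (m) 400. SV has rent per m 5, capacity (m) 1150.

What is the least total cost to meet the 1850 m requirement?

Use providers in increasing cost order.
Take 1150 from SV at 5 → need 700 more.
S29 (10): use full 500 → 200 m to go.
S6 at 13: take 200 of its 600 → requirement met.
S9: unused.
Cost = 1150×5 + 500×10 + 200×13 = 13350.

13350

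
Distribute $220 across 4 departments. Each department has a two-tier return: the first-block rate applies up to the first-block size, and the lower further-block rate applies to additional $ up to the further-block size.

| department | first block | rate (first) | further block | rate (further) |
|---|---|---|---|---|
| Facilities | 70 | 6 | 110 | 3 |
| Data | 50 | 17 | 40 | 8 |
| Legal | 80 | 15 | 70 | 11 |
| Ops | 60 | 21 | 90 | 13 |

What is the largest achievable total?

3700

Treat each block as its own option and order by rate: Ops/T1 21 > Data/T1 17 > Legal/T1 15 > Ops/T2 13 > Legal/T2 11 > Data/T2 8 > Facilities/T1 6 > Facilities/T2 3.
Ops/T1 (21): +60 ; 160 left.
Data/T1 (17): +50 ; 110 left.
Legal T1 at 15: fill all 80 ; 30 left.
Ops T2 at 13: only 30 left, fill 30.
Total = 21×60 + 17×50 + 15×80 + 13×30 = 3700.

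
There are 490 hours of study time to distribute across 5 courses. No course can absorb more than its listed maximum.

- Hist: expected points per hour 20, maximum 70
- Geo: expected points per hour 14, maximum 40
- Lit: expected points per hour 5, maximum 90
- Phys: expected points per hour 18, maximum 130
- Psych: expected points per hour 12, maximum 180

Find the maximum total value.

Order the courses by expected points per hour: Hist 20 > Phys 18 > Geo 14 > Psych 12 > Lit 5.
Hist: +70 to 70 (cap) → 420 left.
Give Phys 130 to hit its cap of 130 → 290 left.
Geo: +40 to 40 (cap) → 250 left.
Psych takes 180 to reach its cap of 180 → 70 left.
Lit has room for 90 but only 70 remain, so it gets 70.
Total = 20×70 + 14×40 + 5×70 + 18×130 + 12×180 = 6810.

6810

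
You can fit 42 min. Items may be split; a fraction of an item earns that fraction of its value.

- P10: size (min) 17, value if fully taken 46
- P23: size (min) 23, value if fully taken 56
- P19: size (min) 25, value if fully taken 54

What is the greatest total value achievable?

Sort by value density: P10 46/17≈2.71, P23 56/23≈2.43, P19 54/25≈2.16.
Take all of P10 (17 min, value 46) → 25 min left.
Take all of P23 (23 min, value 56) → 2 min left.
Fill the last 2 min with part of P19: 2/25 of it earns 4.32.
Total value = 106.32.

106.32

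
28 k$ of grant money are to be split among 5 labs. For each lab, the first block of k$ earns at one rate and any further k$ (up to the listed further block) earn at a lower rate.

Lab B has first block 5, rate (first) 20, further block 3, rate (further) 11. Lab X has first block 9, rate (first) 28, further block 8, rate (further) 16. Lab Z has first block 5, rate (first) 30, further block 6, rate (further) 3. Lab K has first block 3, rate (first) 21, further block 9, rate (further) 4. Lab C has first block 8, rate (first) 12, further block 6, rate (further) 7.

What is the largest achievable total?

Order all 10 blocks by rate: Lab Z/first 30 > Lab X/first 28 > Lab K/first 21 > Lab B/first 20 > Lab X/second 16 > Lab C/first 12 > Lab B/second 11 > Lab C/second 7 > Lab K/second 4 > Lab Z/second 3.
Fill Lab Z first block (5 at 30) — 23 left.
Lab X/first (28): +9 — 14 left.
Lab K first at 21: fill all 3 — 11 left.
Lab B first at 20: fill all 5 — 6 left.
Lab X second at 16: only 6 left, fill 6.
Total = 30×5 + 28×9 + 21×3 + 20×5 + 16×6 = 661.

661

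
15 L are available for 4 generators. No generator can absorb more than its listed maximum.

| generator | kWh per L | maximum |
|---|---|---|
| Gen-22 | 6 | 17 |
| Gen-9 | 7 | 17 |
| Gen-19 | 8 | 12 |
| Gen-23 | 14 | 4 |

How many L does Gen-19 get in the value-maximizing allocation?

11

Order the generators by kWh per L: Gen-23 14 > Gen-19 8 > Gen-9 7 > Gen-22 6.
Gen-23: +4 to 4 (cap) — 11 left.
Only 11 left; Gen-19 takes them to reach 11.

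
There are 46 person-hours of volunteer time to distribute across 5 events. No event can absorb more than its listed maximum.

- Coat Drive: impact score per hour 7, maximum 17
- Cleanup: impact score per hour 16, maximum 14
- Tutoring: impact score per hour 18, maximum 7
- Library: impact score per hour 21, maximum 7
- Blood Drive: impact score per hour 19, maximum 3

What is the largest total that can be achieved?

Order the events by impact score per hour: Library 21 > Blood Drive 19 > Tutoring 18 > Cleanup 16 > Coat Drive 7.
Library: +7 to 7 (cap) ; 39 left.
Blood Drive: +3 to 3 (cap) ; 36 left.
Tutoring: +7 to 7 (cap) ; 29 left.
Cleanup takes 14 to reach its cap of 14 ; 15 left.
Coat Drive has room for 17 but only 15 remain, so it gets 15.
Total = 7×15 + 16×14 + 18×7 + 21×7 + 19×3 = 659.

659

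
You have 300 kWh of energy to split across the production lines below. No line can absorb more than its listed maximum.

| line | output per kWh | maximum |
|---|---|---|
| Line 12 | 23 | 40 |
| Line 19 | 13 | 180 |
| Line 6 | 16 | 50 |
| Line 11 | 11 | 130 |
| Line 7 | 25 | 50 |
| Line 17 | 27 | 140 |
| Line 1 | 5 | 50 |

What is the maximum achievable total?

7010

Rank by output per kWh: Line 17 27 > Line 7 25 > Line 12 23 > Line 6 16 > Line 19 13 > Line 11 11 > Line 1 5.
Give Line 17 140 to hit its cap of 140 — 160 left.
Line 7: +50 to 50 (cap) — 110 left.
Give Line 12 40 to hit its cap of 40 — 70 left.
Give Line 6 50 to hit its cap of 50 — 20 left.
Only 20 left; Line 19 takes them to reach 20.
Total = 23×40 + 13×20 + 16×50 + 25×50 + 27×140 = 7010.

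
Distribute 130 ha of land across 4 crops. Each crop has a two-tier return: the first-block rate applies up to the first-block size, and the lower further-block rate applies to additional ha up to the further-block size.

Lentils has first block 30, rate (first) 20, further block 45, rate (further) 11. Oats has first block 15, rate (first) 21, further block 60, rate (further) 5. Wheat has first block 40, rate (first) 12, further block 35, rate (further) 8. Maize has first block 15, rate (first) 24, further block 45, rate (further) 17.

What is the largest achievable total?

2340

Treat each block as its own option and order by rate: Maize/first 24 > Oats/first 21 > Lentils/first 20 > Maize/second 17 > Wheat/first 12 > Lentils/second 11 > Wheat/second 8 > Oats/second 5.
Maize/first (24): +15 → 115 left.
Oats first at 21: fill all 15 → 100 left.
Lentils/first (20): +30 → 70 left.
Maize second at 17: fill all 45 → 25 left.
Wheat/first: +25 of 40 at 12; pool empty.
Total = 24×15 + 21×15 + 20×30 + 17×45 + 12×25 = 2340.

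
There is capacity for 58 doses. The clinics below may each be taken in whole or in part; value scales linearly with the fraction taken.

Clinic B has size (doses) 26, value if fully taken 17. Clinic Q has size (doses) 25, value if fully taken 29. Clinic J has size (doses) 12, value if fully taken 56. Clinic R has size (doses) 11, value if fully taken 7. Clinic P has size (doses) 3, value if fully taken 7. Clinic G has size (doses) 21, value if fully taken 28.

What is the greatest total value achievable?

116.52

Sort by value density: Clinic J 56/12≈4.67, Clinic P 7/3≈2.33, Clinic G 28/21≈1.33, Clinic Q 29/25≈1.16, Clinic B 17/26≈0.654, Clinic R 7/11≈0.636.
All 12 doses of Clinic J fit (value 56) — 46 remain.
Take all of Clinic P (3 doses, value 7) — 43 doses left.
All 21 doses of Clinic G fit (value 28) — 22 remain.
22 doses left: a 22/25 share of Clinic Q gives 29×22/25 = 25.52.
Total value = 116.52.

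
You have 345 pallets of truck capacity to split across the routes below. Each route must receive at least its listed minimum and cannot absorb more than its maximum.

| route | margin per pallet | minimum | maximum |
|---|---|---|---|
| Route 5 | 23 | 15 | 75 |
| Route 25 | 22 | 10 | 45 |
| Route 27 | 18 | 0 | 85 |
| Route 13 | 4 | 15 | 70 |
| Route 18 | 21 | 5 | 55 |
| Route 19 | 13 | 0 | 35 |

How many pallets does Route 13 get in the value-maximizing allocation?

Meeting every minimum uses 15+10+0+15+5+0 = 45 pallets, leaving 300.
Rank by margin per pallet: Route 5 23 > Route 25 22 > Route 18 21 > Route 27 18 > Route 19 13 > Route 13 4.
Give Route 5 60 more to hit its cap of 75 → 240 left.
Route 25 takes 35 more to reach its cap of 45 → 205 left.
Give Route 18 50 more to hit its cap of 55 → 155 left.
Route 27: +85 to 85 (cap) → 70 left.
Give Route 19 35 more to hit its cap of 35 → 35 left.
Route 13 has room for 55 more but only 35 remain, so it gets 50.

50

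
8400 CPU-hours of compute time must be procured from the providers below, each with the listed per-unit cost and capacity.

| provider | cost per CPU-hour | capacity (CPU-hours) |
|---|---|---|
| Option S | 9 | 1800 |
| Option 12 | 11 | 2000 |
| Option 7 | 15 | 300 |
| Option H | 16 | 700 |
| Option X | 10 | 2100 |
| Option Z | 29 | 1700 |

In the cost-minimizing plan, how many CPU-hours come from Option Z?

Use providers in increasing cost order.
Option S at 9: take all 1800 CPU-hours ; 6600 still needed.
Option X at 10: take all 2100 CPU-hours ; 4500 still needed.
Option 12 at 11: take all 2000 CPU-hours ; 2500 still needed.
Take 300 from Option 7 at 15 ; need 2200 more.
Option H (16): use full 700 ; 1500 CPU-hours to go.
Option Z (29): take the remaining 1500 ; done.

1500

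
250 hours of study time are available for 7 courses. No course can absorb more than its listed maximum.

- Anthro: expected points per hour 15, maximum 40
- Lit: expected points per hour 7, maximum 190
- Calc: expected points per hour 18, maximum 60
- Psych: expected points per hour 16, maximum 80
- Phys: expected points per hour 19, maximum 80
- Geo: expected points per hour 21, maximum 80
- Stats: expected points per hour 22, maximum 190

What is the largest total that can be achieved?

Order the courses by expected points per hour: Stats 22 > Geo 21 > Phys 19 > Calc 18 > Psych 16 > Anthro 15 > Lit 7.
Stats: +190 to 190 (cap) → 60 left.
Geo has room for 80 but only 60 remain, so it gets 60.
Total = 21×60 + 22×190 = 5440.

5440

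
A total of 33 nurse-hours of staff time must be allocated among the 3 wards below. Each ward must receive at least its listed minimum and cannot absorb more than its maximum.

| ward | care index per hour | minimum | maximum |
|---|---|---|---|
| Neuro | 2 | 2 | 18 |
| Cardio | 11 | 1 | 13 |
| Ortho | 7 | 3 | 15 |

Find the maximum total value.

Meeting every minimum uses 2+1+3 = 6 nurse-hours, leaving 27.
Rank by care index per hour: Cardio 11 > Ortho 7 > Neuro 2.
Cardio takes 12 more to reach its cap of 13 — 15 left.
Ortho: +12 to 15 (cap) — 3 left.
Neuro: +3 (room for 16) → 5. Pool exhausted.
Total = 2×5 + 11×13 + 7×15 = 258.

258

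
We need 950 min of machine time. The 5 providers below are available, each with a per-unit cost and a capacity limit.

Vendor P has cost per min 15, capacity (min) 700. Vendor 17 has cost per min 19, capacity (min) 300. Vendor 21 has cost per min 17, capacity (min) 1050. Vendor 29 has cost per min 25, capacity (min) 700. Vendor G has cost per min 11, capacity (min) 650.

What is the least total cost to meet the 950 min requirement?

Cheapest first:
Vendor G (11): use full 650 ; 300 min to go.
Vendor P (15): take the remaining 300 ; done.
Vendor 21, Vendor 17, Vendor 29: unused.
Cost = 650×11 + 300×15 = 11650.

11650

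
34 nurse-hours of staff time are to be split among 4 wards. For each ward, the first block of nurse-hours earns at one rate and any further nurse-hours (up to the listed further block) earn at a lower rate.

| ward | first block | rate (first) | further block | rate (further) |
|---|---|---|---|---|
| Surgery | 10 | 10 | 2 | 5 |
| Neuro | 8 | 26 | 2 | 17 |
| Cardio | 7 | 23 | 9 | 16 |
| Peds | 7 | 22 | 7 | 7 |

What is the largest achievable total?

Treat each block as its own option and order by rate: Neuro/first 26 > Cardio/first 23 > Peds/first 22 > Neuro/second 17 > Cardio/second 16 > Surgery/first 10 > Peds/second 7 > Surgery/second 5.
Fill Neuro first block (8 at 26) — 26 left.
Cardio/first (23): +7 — 19 left.
Peds/first (22): +7 — 12 left.
Neuro second at 17: fill all 2 — 10 left.
Cardio second at 16: fill all 9 — 1 left.
1 remain; put them into Surgery first at 10.
Total = 26×8 + 23×7 + 22×7 + 17×2 + 16×9 + 10×1 = 711.

711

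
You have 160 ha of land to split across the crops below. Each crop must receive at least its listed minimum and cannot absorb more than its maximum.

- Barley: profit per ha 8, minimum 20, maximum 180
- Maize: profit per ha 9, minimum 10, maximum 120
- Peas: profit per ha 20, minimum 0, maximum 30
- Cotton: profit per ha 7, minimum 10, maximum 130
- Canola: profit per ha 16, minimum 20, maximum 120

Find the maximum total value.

2360

Meeting every minimum uses 20+10+0+10+20 = 60 ha, leaving 100.
Order the crops by profit per ha: Peas 20 > Canola 16 > Maize 9 > Barley 8 > Cotton 7.
Peas: +30 to 30 (cap) — 70 left.
Canola has room for 100 more but only 70 remain, so it gets 90.
Total = 8×20 + 9×10 + 20×30 + 7×10 + 16×90 = 2360.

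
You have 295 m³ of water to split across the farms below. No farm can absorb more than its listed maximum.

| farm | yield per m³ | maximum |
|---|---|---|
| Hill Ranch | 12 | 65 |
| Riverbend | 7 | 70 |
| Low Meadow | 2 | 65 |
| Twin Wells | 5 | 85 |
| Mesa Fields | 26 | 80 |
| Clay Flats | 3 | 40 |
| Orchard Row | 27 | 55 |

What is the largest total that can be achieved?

4960

Rank by yield per m³: Orchard Row 27 > Mesa Fields 26 > Hill Ranch 12 > Riverbend 7 > Twin Wells 5 > Clay Flats 3 > Low Meadow 2.
Orchard Row takes 55 to reach its cap of 55 ; 240 left.
Mesa Fields: +80 to 80 (cap) ; 160 left.
Hill Ranch: +65 to 65 (cap) ; 95 left.
Give Riverbend 70 to hit its cap of 70 ; 25 left.
Only 25 left; Twin Wells takes them to reach 25.
Total = 12×65 + 7×70 + 5×25 + 26×80 + 27×55 = 4960.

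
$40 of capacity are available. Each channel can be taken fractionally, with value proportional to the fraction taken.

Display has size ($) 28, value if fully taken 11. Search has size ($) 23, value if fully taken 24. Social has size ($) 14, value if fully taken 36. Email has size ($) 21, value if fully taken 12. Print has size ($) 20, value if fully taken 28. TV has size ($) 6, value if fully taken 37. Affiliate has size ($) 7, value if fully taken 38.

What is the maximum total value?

129.2

Best value per unit of size first: TV 37/6≈6.17, Affiliate 38/7≈5.43, Social 36/14≈2.57, Print 28/20≈1.4, Search 24/23≈1.04, Email 12/21≈0.571, Display 11/28≈0.393.
TV: take in full, 6 $ for value 37 → 34 left.
Take all of Affiliate (7 $, value 38) → 27 $ left.
All 14 $ of Social fit (value 36) → 13 remain.
Only 13 $ remain; take 13/20 of Print for value 28×13/20 = 18.2.
Total value = 129.2.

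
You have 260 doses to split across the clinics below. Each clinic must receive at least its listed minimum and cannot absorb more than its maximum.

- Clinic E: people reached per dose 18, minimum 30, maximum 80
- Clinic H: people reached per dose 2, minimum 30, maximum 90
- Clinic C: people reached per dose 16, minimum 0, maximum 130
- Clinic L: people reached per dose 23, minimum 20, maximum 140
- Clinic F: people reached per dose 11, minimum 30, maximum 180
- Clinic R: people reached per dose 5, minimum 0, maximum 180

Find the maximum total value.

Meeting every minimum uses 30+30+0+20+30+0 = 110 doses, leaving 150.
Highest people reached per dose first: Clinic L 23 > Clinic E 18 > Clinic C 16 > Clinic F 11 > Clinic R 5 > Clinic H 2.
Clinic L: +120 to 140 (cap) → 30 left.
Clinic E has room for 50 more but only 30 remain, so it gets 60.
Total = 18×60 + 2×30 + 23×140 + 11×30 = 4690.

4690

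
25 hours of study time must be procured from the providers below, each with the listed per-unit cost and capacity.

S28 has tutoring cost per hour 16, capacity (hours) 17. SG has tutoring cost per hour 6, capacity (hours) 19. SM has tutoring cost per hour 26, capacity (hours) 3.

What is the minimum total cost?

Cheapest first:
Take 19 from SG at 6 ; need 6 more.
S28 at 16: take 6 of its 17 ; requirement met.
SM: unused.
Cost = 19×6 + 6×16 = 210.

210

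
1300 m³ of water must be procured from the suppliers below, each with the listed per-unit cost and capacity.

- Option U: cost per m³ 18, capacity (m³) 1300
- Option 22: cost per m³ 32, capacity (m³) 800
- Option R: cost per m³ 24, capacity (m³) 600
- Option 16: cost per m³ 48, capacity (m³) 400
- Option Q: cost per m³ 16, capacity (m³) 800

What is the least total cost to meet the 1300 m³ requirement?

Use suppliers in increasing cost order.
Option Q at 16: take all 800 m³ → 500 still needed.
Option U at 18: take 500 of its 1300 → requirement met.
Option R, Option 22, Option 16: unused.
Cost = 800×16 + 500×18 = 21800.

21800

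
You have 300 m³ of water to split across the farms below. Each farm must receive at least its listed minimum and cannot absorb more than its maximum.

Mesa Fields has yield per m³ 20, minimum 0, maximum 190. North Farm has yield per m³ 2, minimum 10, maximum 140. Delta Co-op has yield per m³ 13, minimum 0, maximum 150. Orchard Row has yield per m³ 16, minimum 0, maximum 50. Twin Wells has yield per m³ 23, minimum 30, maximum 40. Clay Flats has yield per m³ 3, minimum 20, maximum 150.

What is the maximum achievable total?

5440

Meeting every minimum uses 0+10+0+0+30+20 = 60 m³, leaving 240.
Order the farms by yield per m³: Twin Wells 23 > Mesa Fields 20 > Orchard Row 16 > Delta Co-op 13 > Clay Flats 3 > North Farm 2.
Twin Wells takes 10 more to reach its cap of 40 ; 230 left.
Mesa Fields takes 190 more to reach its cap of 190 ; 40 left.
Only 40 left; Orchard Row takes them to reach 40.
Total = 20×190 + 2×10 + 16×40 + 23×40 + 3×20 = 5440.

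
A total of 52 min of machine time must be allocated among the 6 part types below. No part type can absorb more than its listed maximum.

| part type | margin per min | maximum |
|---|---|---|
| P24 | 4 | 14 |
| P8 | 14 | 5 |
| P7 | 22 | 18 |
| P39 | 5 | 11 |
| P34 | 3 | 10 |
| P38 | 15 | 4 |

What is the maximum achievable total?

Order the part types by margin per min: P7 22 > P38 15 > P8 14 > P39 5 > P24 4 > P34 3.
Give P7 18 to hit its cap of 18 ; 34 left.
Give P38 4 to hit its cap of 4 ; 30 left.
P8 takes 5 to reach its cap of 5 ; 25 left.
P39: +11 to 11 (cap) ; 14 left.
P24: +14 to 14 (cap) ; 0 left.
Total = 4×14 + 14×5 + 22×18 + 5×11 + 15×4 = 637.

637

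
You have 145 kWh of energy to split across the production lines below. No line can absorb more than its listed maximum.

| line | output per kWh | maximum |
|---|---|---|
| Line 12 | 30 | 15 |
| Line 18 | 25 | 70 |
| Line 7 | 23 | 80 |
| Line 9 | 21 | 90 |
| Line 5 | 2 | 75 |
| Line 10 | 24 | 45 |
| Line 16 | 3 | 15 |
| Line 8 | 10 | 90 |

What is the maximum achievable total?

3625

Highest output per kWh first: Line 12 30 > Line 18 25 > Line 10 24 > Line 7 23 > Line 9 21 > Line 8 10 > Line 16 3 > Line 5 2.
Line 12: +15 to 15 (cap) — 130 left.
Line 18: +70 to 70 (cap) — 60 left.
Line 10 takes 45 to reach its cap of 45 — 15 left.
Line 7: +15 (room for 80) → 15. Pool exhausted.
Total = 30×15 + 25×70 + 23×15 + 24×45 = 3625.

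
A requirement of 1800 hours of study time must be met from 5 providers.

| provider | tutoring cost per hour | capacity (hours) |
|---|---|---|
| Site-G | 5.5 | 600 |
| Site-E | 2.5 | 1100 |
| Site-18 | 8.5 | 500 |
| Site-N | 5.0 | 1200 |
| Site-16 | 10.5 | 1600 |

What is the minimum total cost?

6250

Use providers in increasing cost order.
Take 1100 from Site-E at 2.5 — need 700 more.
Take 700 from Site-N at 5.0 to finish.
Site-G, Site-18, Site-16: unused.
Cost = 1100×2.5 + 700×5.0 = 6250.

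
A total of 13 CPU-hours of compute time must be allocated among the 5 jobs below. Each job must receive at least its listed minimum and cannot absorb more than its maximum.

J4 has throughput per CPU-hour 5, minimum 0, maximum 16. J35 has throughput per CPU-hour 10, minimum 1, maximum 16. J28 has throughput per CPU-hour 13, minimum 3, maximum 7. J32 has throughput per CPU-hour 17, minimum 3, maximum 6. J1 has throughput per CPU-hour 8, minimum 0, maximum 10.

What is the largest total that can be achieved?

Meeting every minimum uses 0+1+3+3+0 = 7 CPU-hours, leaving 6.
Order the jobs by throughput per CPU-hour: J32 17 > J28 13 > J35 10 > J1 8 > J4 5.
Give J32 3 more to hit its cap of 6 — 3 left.
J28 has room for 4 more but only 3 remain, so it gets 6.
Total = 10×1 + 13×6 + 17×6 = 190.

190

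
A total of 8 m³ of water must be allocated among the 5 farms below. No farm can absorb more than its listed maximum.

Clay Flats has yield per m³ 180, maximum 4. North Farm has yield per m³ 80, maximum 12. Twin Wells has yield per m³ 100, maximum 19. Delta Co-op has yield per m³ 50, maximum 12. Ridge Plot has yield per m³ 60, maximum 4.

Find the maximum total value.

Highest yield per m³ first: Clay Flats 180 > Twin Wells 100 > North Farm 80 > Ridge Plot 60 > Delta Co-op 50.
Clay Flats takes 4 to reach its cap of 4 — 4 left.
Only 4 left; Twin Wells takes them to reach 4.
Total = 180×4 + 100×4 = 1120.

1120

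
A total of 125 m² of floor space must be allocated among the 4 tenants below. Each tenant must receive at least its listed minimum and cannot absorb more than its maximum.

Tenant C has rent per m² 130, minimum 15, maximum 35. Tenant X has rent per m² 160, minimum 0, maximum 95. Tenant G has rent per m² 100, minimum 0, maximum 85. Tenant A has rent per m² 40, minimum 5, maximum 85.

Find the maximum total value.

18650

Meeting every minimum uses 15+0+0+5 = 20 m², leaving 105.
Highest rent per m² first: Tenant X 160 > Tenant C 130 > Tenant G 100 > Tenant A 40.
Give Tenant X 95 more to hit its cap of 95 → 10 left.
Tenant C has room for 20 more but only 10 remain, so it gets 25.
Total = 130×25 + 160×95 + 40×5 = 18650.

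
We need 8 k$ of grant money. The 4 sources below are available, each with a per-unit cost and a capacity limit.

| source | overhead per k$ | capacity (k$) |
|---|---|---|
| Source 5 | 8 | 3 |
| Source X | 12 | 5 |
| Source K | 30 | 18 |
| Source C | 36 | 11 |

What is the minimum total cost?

84

Fill from the cheapest source first.
Source 5 at 8: take all 3 k$ → 5 still needed.
Source X (12): use full 5 → 0 k$ to go.
Source K, Source C: unused.
Cost = 3×8 + 5×12 = 84.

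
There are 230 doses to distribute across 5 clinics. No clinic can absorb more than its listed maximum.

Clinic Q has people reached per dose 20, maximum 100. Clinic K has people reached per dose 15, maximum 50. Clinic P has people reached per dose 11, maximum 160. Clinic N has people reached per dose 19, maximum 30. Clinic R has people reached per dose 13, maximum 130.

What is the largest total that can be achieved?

3970

Rank by people reached per dose: Clinic Q 20 > Clinic N 19 > Clinic K 15 > Clinic R 13 > Clinic P 11.
Clinic Q takes 100 to reach its cap of 100 → 130 left.
Clinic N takes 30 to reach its cap of 30 → 100 left.
Clinic K: +50 to 50 (cap) → 50 left.
Clinic R has room for 130 but only 50 remain, so it gets 50.
Total = 20×100 + 15×50 + 19×30 + 13×50 = 3970.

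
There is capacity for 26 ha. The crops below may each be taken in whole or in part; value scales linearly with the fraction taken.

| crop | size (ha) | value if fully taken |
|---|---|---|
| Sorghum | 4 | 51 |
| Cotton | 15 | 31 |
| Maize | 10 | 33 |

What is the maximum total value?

Sort by value density: Sorghum 51/4≈12.8, Maize 33/10≈3.3, Cotton 31/15≈2.07.
Take all of Sorghum (4 ha, value 51) → 22 ha left.
All 10 ha of Maize fit (value 33) → 12 remain.
Fill the last 12 ha with part of Cotton: 12/15 of it earns 24.8.
Total value = 108.8.

108.8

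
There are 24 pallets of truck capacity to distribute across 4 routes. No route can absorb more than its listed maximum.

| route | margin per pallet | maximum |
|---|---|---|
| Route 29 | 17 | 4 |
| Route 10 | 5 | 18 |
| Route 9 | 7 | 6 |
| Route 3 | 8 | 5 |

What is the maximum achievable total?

Highest margin per pallet first: Route 29 17 > Route 3 8 > Route 9 7 > Route 10 5.
Give Route 29 4 to hit its cap of 4 → 20 left.
Give Route 3 5 to hit its cap of 5 → 15 left.
Route 9: +6 to 6 (cap) → 9 left.
Route 10: +9 (room for 18) → 9. Pool exhausted.
Total = 17×4 + 5×9 + 7×6 + 8×5 = 195.

195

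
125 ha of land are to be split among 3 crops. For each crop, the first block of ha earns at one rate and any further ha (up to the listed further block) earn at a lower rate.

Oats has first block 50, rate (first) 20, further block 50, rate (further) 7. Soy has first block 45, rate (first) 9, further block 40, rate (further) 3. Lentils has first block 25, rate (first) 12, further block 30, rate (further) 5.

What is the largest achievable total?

1740

Rank every tier by rate: Oats/T1 20 > Lentils/T1 12 > Soy/T1 9 > Oats/T2 7 > Lentils/T2 5 > Soy/T2 3.
Oats/T1 (20): +50 → 75 left.
Lentils T1 at 12: fill all 25 → 50 left.
Fill Soy T1 block (45 at 9) → 5 left.
Oats/T2: +5 of 50 at 7; pool empty.
Total = 20×50 + 12×25 + 9×45 + 7×5 = 1740.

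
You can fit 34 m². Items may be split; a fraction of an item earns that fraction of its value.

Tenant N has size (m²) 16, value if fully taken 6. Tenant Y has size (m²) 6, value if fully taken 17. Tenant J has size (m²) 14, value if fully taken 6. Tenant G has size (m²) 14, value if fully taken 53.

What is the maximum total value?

76

Rank by value-to-size ratio: Tenant G 53/14≈3.79, Tenant Y 17/6≈2.83, Tenant J 6/14≈0.429, Tenant N 6/16≈0.375.
Tenant G: take in full, 14 m² for value 53 ; 20 left.
Tenant Y: take in full, 6 m² for value 17 ; 14 left.
All 14 m² of Tenant J fit (value 6) ; 0 remain.
Total value = 76.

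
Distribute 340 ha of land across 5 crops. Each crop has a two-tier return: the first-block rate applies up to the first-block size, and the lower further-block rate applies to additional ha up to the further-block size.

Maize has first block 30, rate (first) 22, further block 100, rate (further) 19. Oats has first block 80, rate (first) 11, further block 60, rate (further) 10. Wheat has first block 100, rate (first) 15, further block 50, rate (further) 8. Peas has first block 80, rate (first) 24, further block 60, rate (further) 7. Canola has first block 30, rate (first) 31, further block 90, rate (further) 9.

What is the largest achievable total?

Rank every tier by rate: Canola/first 31 > Peas/first 24 > Maize/first 22 > Maize/second 19 > Wheat/first 15 > Oats/first 11 > Oats/second 10 > Canola/second 9 > Wheat/second 8 > Peas/second 7.
Canola/first (31): +30 — 310 left.
Fill Peas first block (80 at 24) — 230 left.
Maize first at 22: fill all 30 — 200 left.
Maize second at 19: fill all 100 — 100 left.
Fill Wheat first block (100 at 15) — 0 left.
Total = 31×30 + 24×80 + 22×30 + 19×100 + 15×100 = 6910.

6910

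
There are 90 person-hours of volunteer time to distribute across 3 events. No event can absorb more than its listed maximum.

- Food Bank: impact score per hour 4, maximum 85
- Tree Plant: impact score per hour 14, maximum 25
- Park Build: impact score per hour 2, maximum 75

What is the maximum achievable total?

610

Order the events by impact score per hour: Tree Plant 14 > Food Bank 4 > Park Build 2.
Tree Plant takes 25 to reach its cap of 25 ; 65 left.
Only 65 left; Food Bank takes them to reach 65.
Total = 4×65 + 14×25 = 610.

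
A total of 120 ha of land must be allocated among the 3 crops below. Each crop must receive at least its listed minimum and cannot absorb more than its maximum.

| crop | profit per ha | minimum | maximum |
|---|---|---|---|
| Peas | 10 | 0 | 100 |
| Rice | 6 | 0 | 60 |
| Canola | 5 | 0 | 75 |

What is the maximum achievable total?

1120

Meeting every minimum uses 0+0+0 = 0 ha, leaving 120.
Rank by profit per ha: Peas 10 > Rice 6 > Canola 5.
Peas: +100 to 100 (cap) ; 20 left.
Rice: +20 (room for 60) → 20. Pool exhausted.
Total = 10×100 + 6×20 = 1120.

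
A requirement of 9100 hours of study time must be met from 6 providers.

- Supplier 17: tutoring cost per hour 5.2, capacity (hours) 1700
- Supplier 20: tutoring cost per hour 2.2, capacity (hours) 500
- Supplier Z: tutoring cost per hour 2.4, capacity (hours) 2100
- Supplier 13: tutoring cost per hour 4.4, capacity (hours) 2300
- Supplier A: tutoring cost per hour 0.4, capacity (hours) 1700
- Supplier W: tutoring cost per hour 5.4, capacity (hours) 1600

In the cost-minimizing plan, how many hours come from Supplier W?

Cheapest first:
Supplier A at 0.4: take all 1700 hours ; 7400 still needed.
Supplier 20 at 2.2: take all 500 hours ; 6900 still needed.
Supplier Z at 2.4: take all 2100 hours ; 4800 still needed.
Supplier 13 at 4.4: take all 2300 hours ; 2500 still needed.
Supplier 17 at 5.2: take all 1700 hours ; 800 still needed.
Take 800 from Supplier W at 5.4 to finish.

800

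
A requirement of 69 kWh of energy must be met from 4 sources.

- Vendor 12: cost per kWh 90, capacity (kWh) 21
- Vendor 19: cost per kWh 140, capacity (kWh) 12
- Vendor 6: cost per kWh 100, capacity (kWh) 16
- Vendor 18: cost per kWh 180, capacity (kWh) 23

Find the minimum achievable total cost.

Fill from the cheapest source first.
Take 21 from Vendor 12 at 90 ; need 48 more.
Vendor 6 at 100: take all 16 kWh ; 32 still needed.
Vendor 19 at 140: take all 12 kWh ; 20 still needed.
Vendor 18 at 180: take 20 of its 23 ; requirement met.
Cost = 21×90 + 16×100 + 12×140 + 20×180 = 8770.

8770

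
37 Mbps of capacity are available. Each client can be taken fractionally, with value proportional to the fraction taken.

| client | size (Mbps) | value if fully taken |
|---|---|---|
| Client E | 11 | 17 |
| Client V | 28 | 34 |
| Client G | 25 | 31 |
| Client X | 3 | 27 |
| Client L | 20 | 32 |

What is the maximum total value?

Best value per unit of size first: Client X 27/3≈9, Client L 32/20≈1.6, Client E 17/11≈1.55, Client G 31/25≈1.24, Client V 34/28≈1.21.
All 3 Mbps of Client X fit (value 27) — 34 remain.
Client L: take in full, 20 Mbps for value 32 — 14 left.
Take all of Client E (11 Mbps, value 17) — 3 Mbps left.
3 Mbps left: a 3/25 share of Client G gives 31×3/25 = 3.72.
Total value = 79.72.

79.72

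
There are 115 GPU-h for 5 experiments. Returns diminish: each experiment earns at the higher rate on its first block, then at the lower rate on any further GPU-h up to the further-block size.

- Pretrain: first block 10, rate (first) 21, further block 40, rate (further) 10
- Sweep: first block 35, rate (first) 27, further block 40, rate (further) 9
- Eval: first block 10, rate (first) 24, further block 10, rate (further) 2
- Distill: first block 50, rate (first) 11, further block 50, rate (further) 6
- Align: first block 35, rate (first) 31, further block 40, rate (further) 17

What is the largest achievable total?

Rank every tier by rate: Align/tier1 31 > Sweep/tier1 27 > Eval/tier1 24 > Pretrain/tier1 21 > Align/tier2 17 > Distill/tier1 11 > Pretrain/tier2 10 > Sweep/tier2 9 > Distill/tier2 6 > Eval/tier2 2.
Align/tier1 (31): +35 — 80 left.
Sweep tier1 at 27: fill all 35 — 45 left.
Eval/tier1 (24): +10 — 35 left.
Fill Pretrain tier1 block (10 at 21) — 25 left.
25 remain; put them into Align tier2 at 17.
Total = 31×35 + 27×35 + 24×10 + 21×10 + 17×25 = 2905.

2905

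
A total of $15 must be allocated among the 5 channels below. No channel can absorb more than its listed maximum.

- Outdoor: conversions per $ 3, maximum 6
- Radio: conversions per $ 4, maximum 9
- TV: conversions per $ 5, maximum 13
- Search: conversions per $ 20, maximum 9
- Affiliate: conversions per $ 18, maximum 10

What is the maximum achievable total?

Highest conversions per $ first: Search 20 > Affiliate 18 > TV 5 > Radio 4 > Outdoor 3.
Search takes 9 to reach its cap of 9 — 6 left.
Only 6 left; Affiliate takes them to reach 6.
Total = 20×9 + 18×6 = 288.

288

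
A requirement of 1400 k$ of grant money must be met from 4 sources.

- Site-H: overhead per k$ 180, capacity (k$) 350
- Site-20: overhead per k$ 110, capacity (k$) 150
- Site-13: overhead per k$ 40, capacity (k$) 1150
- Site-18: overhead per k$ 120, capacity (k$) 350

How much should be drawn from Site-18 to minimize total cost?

Use sources in increasing cost order.
Site-13 (40): use full 1150 → 250 k$ to go.
Site-20 (110): use full 150 → 100 k$ to go.
Site-18 at 120: take 100 of its 350 → requirement met.
Site-H: unused.

100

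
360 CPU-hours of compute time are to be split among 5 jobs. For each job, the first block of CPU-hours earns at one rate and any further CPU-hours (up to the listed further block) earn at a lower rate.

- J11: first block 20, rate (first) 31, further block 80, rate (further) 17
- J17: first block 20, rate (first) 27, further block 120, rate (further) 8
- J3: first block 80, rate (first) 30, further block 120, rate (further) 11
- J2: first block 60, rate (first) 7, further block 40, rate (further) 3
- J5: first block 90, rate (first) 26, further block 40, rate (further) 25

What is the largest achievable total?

8590

Treat each block as its own option and order by rate: J11/T1 31 > J3/T1 30 > J17/T1 27 > J5/T1 26 > J5/T2 25 > J11/T2 17 > J3/T2 11 > J17/T2 8 > J2/T1 7 > J2/T2 3.
J11/T1 (31): +20 → 340 left.
Fill J3 T1 block (80 at 30) → 260 left.
J17 T1 at 27: fill all 20 → 240 left.
Fill J5 T1 block (90 at 26) → 150 left.
J5/T2 (25): +40 → 110 left.
J11/T2 (17): +80 → 30 left.
30 remain; put them into J3 T2 at 11.
Total = 31×20 + 30×80 + 27×20 + 26×90 + 25×40 + 17×80 + 11×30 = 8590.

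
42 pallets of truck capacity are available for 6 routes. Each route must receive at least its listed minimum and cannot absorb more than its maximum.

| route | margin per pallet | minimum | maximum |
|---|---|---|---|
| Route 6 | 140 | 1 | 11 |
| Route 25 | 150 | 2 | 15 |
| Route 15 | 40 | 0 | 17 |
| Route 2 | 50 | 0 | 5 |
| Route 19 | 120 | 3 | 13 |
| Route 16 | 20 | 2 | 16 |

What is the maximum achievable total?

5440

Meeting every minimum uses 1+2+0+0+3+2 = 8 pallets, leaving 34.
Rank by margin per pallet: Route 25 150 > Route 6 140 > Route 19 120 > Route 2 50 > Route 15 40 > Route 16 20.
Route 25: +13 to 15 (cap) → 21 left.
Route 6 takes 10 more to reach its cap of 11 → 11 left.
Route 19: +10 to 13 (cap) → 1 left.
Route 2 has room for 5 more but only 1 remain, so it gets 1.
Total = 140×11 + 150×15 + 50×1 + 120×13 + 20×2 = 5440.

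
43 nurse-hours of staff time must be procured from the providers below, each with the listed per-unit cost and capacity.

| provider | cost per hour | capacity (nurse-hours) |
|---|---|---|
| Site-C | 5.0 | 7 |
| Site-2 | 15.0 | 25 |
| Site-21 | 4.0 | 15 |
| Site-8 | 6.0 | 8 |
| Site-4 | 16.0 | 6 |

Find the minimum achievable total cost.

338

Fill from the cheapest provider first.
Site-21 at 4.0: take all 15 nurse-hours → 28 still needed.
Site-C at 5.0: take all 7 nurse-hours → 21 still needed.
Site-8 (6.0): use full 8 → 13 nurse-hours to go.
Take 13 from Site-2 at 15.0 to finish.
Site-4: unused.
Cost = 15×4.0 + 7×5.0 + 8×6.0 + 13×15.0 = 338.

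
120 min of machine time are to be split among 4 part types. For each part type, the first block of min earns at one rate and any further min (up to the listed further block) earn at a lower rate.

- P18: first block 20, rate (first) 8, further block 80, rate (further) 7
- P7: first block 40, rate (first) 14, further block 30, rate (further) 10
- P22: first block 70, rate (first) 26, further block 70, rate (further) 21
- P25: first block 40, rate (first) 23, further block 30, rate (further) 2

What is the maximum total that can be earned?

2950

Rank every tier by rate: P22/T1 26 > P25/T1 23 > P22/T2 21 > P7/T1 14 > P7/T2 10 > P18/T1 8 > P18/T2 7 > P25/T2 2.
Fill P22 T1 block (70 at 26) — 50 left.
P25/T1 (23): +40 — 10 left.
P22 T2 at 21: only 10 left, fill 10.
Total = 26×70 + 23×40 + 21×10 = 2950.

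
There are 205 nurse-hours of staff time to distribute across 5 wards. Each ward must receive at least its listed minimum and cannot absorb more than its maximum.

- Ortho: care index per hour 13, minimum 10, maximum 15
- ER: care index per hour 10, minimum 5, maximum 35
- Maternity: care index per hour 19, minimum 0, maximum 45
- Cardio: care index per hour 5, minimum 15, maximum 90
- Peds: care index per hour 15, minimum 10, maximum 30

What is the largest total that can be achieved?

Meeting every minimum uses 10+5+0+15+10 = 40 nurse-hours, leaving 165.
Rank by care index per hour: Maternity 19 > Peds 15 > Ortho 13 > ER 10 > Cardio 5.
Give Maternity 45 more to hit its cap of 45 ; 120 left.
Peds: +20 to 30 (cap) ; 100 left.
Ortho takes 5 more to reach its cap of 15 ; 95 left.
ER: +30 to 35 (cap) ; 65 left.
Only 65 left; Cardio takes them to reach 80.
Total = 13×15 + 10×35 + 19×45 + 5×80 + 15×30 = 2250.

2250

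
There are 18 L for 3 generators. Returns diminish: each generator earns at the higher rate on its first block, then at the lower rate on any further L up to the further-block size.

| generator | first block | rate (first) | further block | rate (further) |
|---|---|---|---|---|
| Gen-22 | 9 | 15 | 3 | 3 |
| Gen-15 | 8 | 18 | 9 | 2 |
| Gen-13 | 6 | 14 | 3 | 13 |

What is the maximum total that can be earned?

293

Order all 6 blocks by rate: Gen-15/T1 18 > Gen-22/T1 15 > Gen-13/T1 14 > Gen-13/T2 13 > Gen-22/T2 3 > Gen-15/T2 2.
Gen-15/T1 (18): +8 ; 10 left.
Gen-22/T1 (15): +9 ; 1 left.
Gen-13/T1: +1 of 6 at 14; pool empty.
Total = 18×8 + 15×9 + 14×1 = 293.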